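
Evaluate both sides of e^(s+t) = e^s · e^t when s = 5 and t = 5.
LHS = e^(5+5) = e^10 ≈ 22026.5
RHS = e^5 · e^5 = e^10 ≈ 22026.5

LHS = RHS: the two sides agree.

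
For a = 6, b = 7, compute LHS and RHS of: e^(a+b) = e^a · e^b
LHS = e^(6+7) = e^13 ≈ 442413.4
RHS = e^6 · e^7 = e^13 ≈ 442413.4

LHS = RHS: the two sides agree.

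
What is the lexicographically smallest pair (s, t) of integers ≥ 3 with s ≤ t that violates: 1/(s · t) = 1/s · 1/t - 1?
Substituting (3, 3) into the claim:
LHS = 1/(3 · 3) = 1/9
RHS = 1/3 · 1/3 - 1 = -8/9

Since LHS ≠ RHS, this pair disproves the claim, and no lexicographically smaller pair (s ≤ t, integers ≥ 3) does.

For instance (7, 10) is also a counterexample (LHS = 1/70, RHS = -69/70), but it's lexicographically larger.

Answer: (s, t) = (3, 3)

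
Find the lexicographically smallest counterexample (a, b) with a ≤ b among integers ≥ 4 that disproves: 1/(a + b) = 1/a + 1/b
Substituting (4, 4) into the claim:
LHS = 1/(4 + 4) = 1/8
RHS = 1/4 + 1/4 = 1/2

Since LHS ≠ RHS, this pair disproves the claim, and no lexicographically smaller pair (a ≤ b, integers ≥ 4) does.

For instance (5, 7) is also a counterexample (LHS = 1/12, RHS = 12/35), but it's lexicographically larger.

Answer: (a, b) = (4, 4)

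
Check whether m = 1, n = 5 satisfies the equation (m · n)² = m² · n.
Substituting m = 1, n = 5:

LHS = (1 · 5)² = 25
RHS = 1² · 5 = 5

LHS ≠ RHS, so the equation does not hold at this point.

Answer: Fails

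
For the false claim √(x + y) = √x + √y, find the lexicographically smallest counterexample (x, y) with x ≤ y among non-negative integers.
(x, y) = (1, 1)

Substituting (1, 1) into the claim:
LHS = √(1 + 1) = √(2) ≈ 1.414
RHS = √1 + √1 = 2

Since LHS ≠ RHS, this pair disproves the claim, and no lexicographically smaller pair (x ≤ y, non-negative integers) does.

For instance (5, 5) is also a counterexample (LHS = √(10) ≈ 3.162, RHS = 2·√(5) ≈ 4.472), but it's lexicographically larger.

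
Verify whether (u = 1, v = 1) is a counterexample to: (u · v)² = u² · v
No

Substituting u = 1, v = 1:
LHS = (1 · 1)² = 1
RHS = 1² · 1 = 1

The sides agree, so this pair does not disprove the claim.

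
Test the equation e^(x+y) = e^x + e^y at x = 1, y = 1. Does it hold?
Substituting x = 1, y = 1:

LHS = e^(1+1) = e^2 ≈ 7.389
RHS = e^1 + e^1 = 2·e ≈ 5.437

LHS ≠ RHS, so the equation does not hold at this point.

Answer: Fails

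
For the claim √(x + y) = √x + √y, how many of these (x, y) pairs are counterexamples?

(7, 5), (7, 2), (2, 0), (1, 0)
2

Testing each pair:
(7, 5): LHS = 2·√(3) ≈ 3.464, RHS = √(5) + √(7) ≈ 4.882 → counterexample
(7, 2): LHS = 3, RHS = √(2) + √(7) ≈ 4.06 → counterexample
(2, 0): LHS = √(2) ≈ 1.414, RHS = √(2) ≈ 1.414 → satisfies claim
(1, 0): LHS = 1, RHS = 1 → satisfies claim

That makes 2 counterexamples.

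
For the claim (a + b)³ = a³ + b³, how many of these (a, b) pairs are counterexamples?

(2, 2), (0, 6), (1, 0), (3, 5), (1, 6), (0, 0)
3

Testing each pair:
(2, 2): LHS = 64, RHS = 16 → counterexample
(0, 6): LHS = 216, RHS = 216 → satisfies claim
(1, 0): LHS = 1, RHS = 1 → satisfies claim
(3, 5): LHS = 512, RHS = 152 → counterexample
(1, 6): LHS = 343, RHS = 217 → counterexample
(0, 0): LHS = 0, RHS = 0 → satisfies claim

That makes 3 counterexamples.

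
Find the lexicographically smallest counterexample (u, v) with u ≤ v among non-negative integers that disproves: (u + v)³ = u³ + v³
(u, v) = (1, 1)

Substituting (1, 1) into the claim:
LHS = (1 + 1)³ = 8
RHS = 1³ + 1³ = 2

Since LHS ≠ RHS, this pair disproves the claim, and no lexicographically smaller pair (u ≤ v, non-negative integers) does.

For instance (3, 6) is also a counterexample (LHS = 729, RHS = 243), but it's lexicographically larger.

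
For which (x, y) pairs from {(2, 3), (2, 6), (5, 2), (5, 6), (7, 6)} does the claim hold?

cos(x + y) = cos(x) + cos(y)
Testing each pair:
(2, 3): LHS = cos(5) ≈ 0.2837, RHS = cos(3) + cos(2) ≈ -1.406 → fails
(2, 6): LHS = cos(8) ≈ -0.1455, RHS = cos(2) + cos(6) ≈ 0.544 → fails
(5, 2): LHS = cos(7) ≈ 0.7539, RHS = cos(2) + cos(5) ≈ -0.1325 → fails
(5, 6): LHS = cos(11) ≈ 0.004426, RHS = cos(5) + cos(6) ≈ 1.244 → fails
(7, 6): LHS = cos(13) ≈ 0.9074, RHS = cos(7) + cos(6) ≈ 1.714 → fails

No pair satisfies the claim.

Answer: None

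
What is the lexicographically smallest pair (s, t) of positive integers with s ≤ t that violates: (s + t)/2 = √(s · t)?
At (1, 1): both sides equal 1, so it holds there.

Substituting (1, 2) into the claim:
LHS = (1 + 2)/2 = 3/2
RHS = √(1 · 2) = √(2) ≈ 1.414

Since LHS ≠ RHS, this pair disproves the claim, and no lexicographically smaller pair (s ≤ t, positive integers) does.

For instance (3, 4) is also a counterexample (LHS = 7/2, RHS = 2·√(3) ≈ 3.464), but it's lexicographically larger.

Answer: (s, t) = (1, 2)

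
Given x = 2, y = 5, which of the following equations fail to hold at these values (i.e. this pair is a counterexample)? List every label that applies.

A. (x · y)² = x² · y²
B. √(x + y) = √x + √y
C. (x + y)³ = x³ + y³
Evaluating each claim at the given values:
A. LHS = 100, RHS = 100 → holds here (LHS = RHS)
B. LHS = √(7) ≈ 2.646, RHS = √(2) + √(5) ≈ 3.65 → fails here (LHS ≠ RHS)
C. LHS = 343, RHS = 133 → fails here (LHS ≠ RHS)

Answer: B, C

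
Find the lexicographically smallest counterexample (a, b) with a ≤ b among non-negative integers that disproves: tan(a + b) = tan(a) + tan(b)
At (0, 2): both sides equal tan(2) ≈ -2.185, so it holds there.
At (0, 4): both sides equal tan(4) ≈ 1.158, so it holds there.

Substituting (1, 1) into the claim:
LHS = tan(1 + 1) = tan(2) ≈ -2.185
RHS = tan(1) + tan(1) = 2·tan(1) ≈ 3.115

Since LHS ≠ RHS, this pair disproves the claim, and no lexicographically smaller pair (a ≤ b, non-negative integers) does.

For instance (5, 6) is also a counterexample (LHS = tan(11) ≈ -226, RHS = tan(5) + tan(6) ≈ -3.672), but it's lexicographically larger.

Answer: (a, b) = (1, 1)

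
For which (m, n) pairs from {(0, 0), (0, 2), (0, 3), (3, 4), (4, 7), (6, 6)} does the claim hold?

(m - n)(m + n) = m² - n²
All pairs

Testing each pair:
(0, 0): LHS = 0, RHS = 0 → holds
(0, 2): LHS = -4, RHS = -4 → holds
(0, 3): LHS = -9, RHS = -9 → holds
(3, 4): LHS = -7, RHS = -7 → holds
(4, 7): LHS = -33, RHS = -33 → holds
(6, 6): LHS = 0, RHS = 0 → holds

Every pair satisfies the claim.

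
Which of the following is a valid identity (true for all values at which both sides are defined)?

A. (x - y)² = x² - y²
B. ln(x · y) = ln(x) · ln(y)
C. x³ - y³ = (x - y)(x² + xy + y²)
A: fails at (1, 4) — LHS = 9, RHS = -15.
B: fails at (3, 7) — LHS = ln(21) ≈ 3.045, RHS = ln(3)·ln(7) ≈ 2.138.
C: holds — e.g. at (1, 4), both sides equal -63.

Answer: C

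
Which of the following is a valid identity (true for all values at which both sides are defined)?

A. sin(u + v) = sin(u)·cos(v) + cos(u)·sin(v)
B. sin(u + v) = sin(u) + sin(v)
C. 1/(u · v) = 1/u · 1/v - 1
A

A: holds — e.g. at (2, 3), both sides equal sin(5) ≈ -0.9589.
B: fails at (3, 4) — LHS = sin(7) ≈ 0.657, RHS = sin(4) + sin(3) ≈ -0.6157.
C: fails at (1, 2) — LHS = 1/2, RHS = -1/2.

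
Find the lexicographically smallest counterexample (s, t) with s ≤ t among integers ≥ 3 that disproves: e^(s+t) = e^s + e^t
Substituting (3, 3) into the claim:
LHS = e^(3+3) = e^6 ≈ 403.4
RHS = e^3 + e^3 = 2·e^3 ≈ 40.17

Since LHS ≠ RHS, this pair disproves the claim, and no lexicographically smaller pair (s ≤ t, integers ≥ 3) does.

For instance (8, 10) is also a counterexample (LHS = e^18 ≈ 65659969.1, RHS = e^8 + e^10 ≈ 25007.4), but it's lexicographically larger.

Answer: (s, t) = (3, 3)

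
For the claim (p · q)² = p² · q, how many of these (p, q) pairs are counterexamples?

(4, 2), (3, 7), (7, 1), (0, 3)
2

Testing each pair:
(4, 2): LHS = 64, RHS = 32 → counterexample
(3, 7): LHS = 441, RHS = 63 → counterexample
(7, 1): LHS = 49, RHS = 49 → satisfies claim
(0, 3): LHS = 0, RHS = 0 → satisfies claim

That makes 2 counterexamples.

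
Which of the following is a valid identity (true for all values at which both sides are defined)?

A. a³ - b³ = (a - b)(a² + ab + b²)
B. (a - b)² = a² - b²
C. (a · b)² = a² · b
A: holds — e.g. at (3, 4), both sides equal -37.
B: fails at (2, 5) — LHS = 9, RHS = -21.
C: fails at (1, 2) — LHS = 4, RHS = 2.

Answer: A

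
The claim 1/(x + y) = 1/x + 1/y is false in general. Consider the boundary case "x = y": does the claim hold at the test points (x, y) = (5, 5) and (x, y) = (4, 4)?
At (5, 5): LHS = 1/10 ≠ RHS = 2/5
At (4, 4): LHS = 1/8 ≠ RHS = 1/2

Answer: No, fails at both test points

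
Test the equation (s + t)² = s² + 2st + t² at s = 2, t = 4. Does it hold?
Substituting s = 2, t = 4:

LHS = (2 + 4)² = 36
RHS = 2² + 2·2·4 + 4² = 36

LHS = RHS, so the equation holds at this point.

Answer: Holds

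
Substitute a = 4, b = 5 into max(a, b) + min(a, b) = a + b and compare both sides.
LHS = max(4, 5) + min(4, 5) = 9
RHS = 4 + 5 = 9

LHS = RHS: the two sides agree.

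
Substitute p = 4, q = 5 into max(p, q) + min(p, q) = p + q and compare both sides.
LHS = max(4, 5) + min(4, 5) = 9
RHS = 4 + 5 = 9

LHS = RHS: the two sides agree.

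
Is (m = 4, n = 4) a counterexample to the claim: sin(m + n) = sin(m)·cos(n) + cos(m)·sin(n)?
Substituting m = 4, n = 4:
LHS = sin(4 + 4) = sin(8) ≈ 0.9894
RHS = sin(4)·cos(4) + cos(4)·sin(4) = 2·sin(4)·cos(4) ≈ 0.9894

The sides agree, so this pair does not disprove the claim.

Answer: No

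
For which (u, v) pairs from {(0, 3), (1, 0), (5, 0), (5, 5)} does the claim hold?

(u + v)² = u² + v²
Testing each pair:
(0, 3): LHS = 9, RHS = 9 → holds
(1, 0): LHS = 1, RHS = 1 → holds
(5, 0): LHS = 25, RHS = 25 → holds
(5, 5): LHS = 100, RHS = 50 → fails

3 of 4 pairs satisfy the claim.

Answer: (0, 3), (1, 0), (5, 0)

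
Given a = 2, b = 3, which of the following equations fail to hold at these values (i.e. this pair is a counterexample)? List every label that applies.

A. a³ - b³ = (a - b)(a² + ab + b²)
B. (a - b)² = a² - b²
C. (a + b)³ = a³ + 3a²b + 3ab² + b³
B

Evaluating each claim at the given values:
A. LHS = -19, RHS = -19 → holds here (LHS = RHS)
B. LHS = 1, RHS = -5 → fails here (LHS ≠ RHS)
C. LHS = 125, RHS = 125 → holds here (LHS = RHS)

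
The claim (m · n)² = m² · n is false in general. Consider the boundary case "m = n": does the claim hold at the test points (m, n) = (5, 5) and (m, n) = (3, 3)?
No, fails at both test points

At (5, 5): LHS = 625 ≠ RHS = 125
At (3, 3): LHS = 81 ≠ RHS = 27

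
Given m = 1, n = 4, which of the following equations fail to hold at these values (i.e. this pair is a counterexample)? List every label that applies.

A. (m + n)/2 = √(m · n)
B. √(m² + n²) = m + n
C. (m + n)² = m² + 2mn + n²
Evaluating each claim at the given values:
A. LHS = 5/2, RHS = 2 → fails here (LHS ≠ RHS)
B. LHS = √(17) ≈ 4.123, RHS = 5 → fails here (LHS ≠ RHS)
C. LHS = 25, RHS = 25 → holds here (LHS = RHS)

Answer: A, B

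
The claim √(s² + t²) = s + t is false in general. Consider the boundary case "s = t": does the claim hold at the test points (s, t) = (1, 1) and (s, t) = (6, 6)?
No, fails at both test points

At (1, 1): LHS = √(2) ≈ 1.414 ≠ RHS = 2
At (6, 6): LHS = 6·√(2) ≈ 8.485 ≠ RHS = 12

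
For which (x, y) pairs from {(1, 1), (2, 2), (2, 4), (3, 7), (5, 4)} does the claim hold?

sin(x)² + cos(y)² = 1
(1, 1), (2, 2)

Testing each pair:
(1, 1): LHS = cos(1)² + sin(1)² = 1, RHS = 1 → holds
(2, 2): LHS = cos(2)² + sin(2)² = 1, RHS = 1 → holds
(2, 4): LHS = cos(4)² + sin(2)² ≈ 1.254, RHS = 1 → fails
(3, 7): LHS = sin(3)² + cos(7)² ≈ 0.5883, RHS = 1 → fails
(5, 4): LHS = cos(4)² + sin(5)² ≈ 1.347, RHS = 1 → fails

2 of 5 pairs satisfy the claim.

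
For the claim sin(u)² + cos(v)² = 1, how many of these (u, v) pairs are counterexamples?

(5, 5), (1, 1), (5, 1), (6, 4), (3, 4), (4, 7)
4

Testing each pair:
(5, 5): LHS = cos(5)² + sin(5)² = 1, RHS = 1 → satisfies claim
(1, 1): LHS = cos(1)² + sin(1)² = 1, RHS = 1 → satisfies claim
(5, 1): LHS = cos(1)² + sin(5)² ≈ 1.211, RHS = 1 → counterexample
(6, 4): LHS = sin(6)² + cos(4)² ≈ 0.5053, RHS = 1 → counterexample
(3, 4): LHS = sin(3)² + cos(4)² ≈ 0.4472, RHS = 1 → counterexample
(4, 7): LHS = cos(7)² + sin(4)² ≈ 1.141, RHS = 1 → counterexample

That makes 4 counterexamples.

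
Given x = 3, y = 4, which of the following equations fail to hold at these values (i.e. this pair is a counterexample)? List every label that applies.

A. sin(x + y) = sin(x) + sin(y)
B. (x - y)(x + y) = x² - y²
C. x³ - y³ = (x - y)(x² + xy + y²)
A

Evaluating each claim at the given values:
A. LHS = sin(7) ≈ 0.657, RHS = sin(4) + sin(3) ≈ -0.6157 → fails here (LHS ≠ RHS)
B. LHS = -7, RHS = -7 → holds here (LHS = RHS)
C. LHS = -37, RHS = -37 → holds here (LHS = RHS)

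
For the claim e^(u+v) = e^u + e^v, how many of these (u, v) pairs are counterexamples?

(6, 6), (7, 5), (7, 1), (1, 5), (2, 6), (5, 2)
Testing each pair:
(6, 6): LHS = e^12 ≈ 162754.8, RHS = 2·e^6 ≈ 806.9 → counterexample
(7, 5): LHS = e^12 ≈ 162754.8, RHS = e^5 + e^7 ≈ 1245 → counterexample
(7, 1): LHS = e^8 ≈ 2981, RHS = e + e^7 ≈ 1099 → counterexample
(1, 5): LHS = e^6 ≈ 403.4, RHS = e + e^5 ≈ 151.1 → counterexample
(2, 6): LHS = e^8 ≈ 2981, RHS = e^2 + e^6 ≈ 410.8 → counterexample
(5, 2): LHS = e^7 ≈ 1097, RHS = e^2 + e^5 ≈ 155.8 → counterexample

That makes 6 counterexamples.

Answer: 6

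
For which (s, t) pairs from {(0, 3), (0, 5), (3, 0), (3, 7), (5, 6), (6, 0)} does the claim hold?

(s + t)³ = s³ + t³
(0, 3), (0, 5), (3, 0), (6, 0)

Testing each pair:
(0, 3): LHS = 27, RHS = 27 → holds
(0, 5): LHS = 125, RHS = 125 → holds
(3, 0): LHS = 27, RHS = 27 → holds
(3, 7): LHS = 1000, RHS = 370 → fails
(5, 6): LHS = 1331, RHS = 341 → fails
(6, 0): LHS = 216, RHS = 216 → holds

4 of 6 pairs satisfy the claim.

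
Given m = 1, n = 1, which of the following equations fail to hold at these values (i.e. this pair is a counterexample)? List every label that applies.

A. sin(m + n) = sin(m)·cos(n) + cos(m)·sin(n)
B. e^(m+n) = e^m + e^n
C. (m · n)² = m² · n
Evaluating each claim at the given values:
A. LHS = sin(2) ≈ 0.9093, RHS = 2·sin(1)·cos(1) ≈ 0.9093 → holds here (LHS = RHS)
B. LHS = e^2 ≈ 7.389, RHS = 2·e ≈ 5.437 → fails here (LHS ≠ RHS)
C. LHS = 1, RHS = 1 → holds here (LHS = RHS)

Answer: B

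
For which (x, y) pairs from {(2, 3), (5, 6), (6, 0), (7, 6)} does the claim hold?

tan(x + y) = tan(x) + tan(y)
(6, 0)

Testing each pair:
(2, 3): LHS = tan(5) ≈ -3.381, RHS = tan(2) + tan(3) ≈ -2.328 → fails
(5, 6): LHS = tan(11) ≈ -226, RHS = tan(5) + tan(6) ≈ -3.672 → fails
(6, 0): LHS = tan(6) ≈ -0.291, RHS = tan(6) ≈ -0.291 → holds
(7, 6): LHS = tan(13) ≈ 0.463, RHS = tan(6) + tan(7) ≈ 0.5804 → fails

1 of 4 pairs satisfies the claim.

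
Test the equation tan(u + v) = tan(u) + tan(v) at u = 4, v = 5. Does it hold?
Fails

Substituting u = 4, v = 5:

LHS = tan(4 + 5) = tan(9) ≈ -0.4523
RHS = tan(4) + tan(5) ≈ -2.223

LHS ≠ RHS, so the equation does not hold at this point.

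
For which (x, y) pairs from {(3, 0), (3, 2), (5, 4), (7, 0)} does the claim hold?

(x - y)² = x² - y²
Testing each pair:
(3, 0): LHS = 9, RHS = 9 → holds
(3, 2): LHS = 1, RHS = 5 → fails
(5, 4): LHS = 1, RHS = 9 → fails
(7, 0): LHS = 49, RHS = 49 → holds

2 of 4 pairs satisfy the claim.

Answer: (3, 0), (7, 0)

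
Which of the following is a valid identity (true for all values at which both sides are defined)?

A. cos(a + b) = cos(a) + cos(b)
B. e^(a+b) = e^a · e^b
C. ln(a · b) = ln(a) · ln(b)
A: fails at (3, 4) — LHS = cos(7) ≈ 0.7539, RHS = cos(3) + cos(4) ≈ -1.644.
B: holds — e.g. at (1, 4), both sides equal e^5 ≈ 148.4.
C: fails at (2, 2) — LHS = ln(4) ≈ 1.386, RHS = ln(2)² ≈ 0.4805.

Answer: B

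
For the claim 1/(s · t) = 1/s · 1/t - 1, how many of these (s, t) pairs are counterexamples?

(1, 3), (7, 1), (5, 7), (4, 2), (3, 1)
5

Testing each pair:
(1, 3): LHS = 1/3, RHS = -2/3 → counterexample
(7, 1): LHS = 1/7, RHS = -6/7 → counterexample
(5, 7): LHS = 1/35, RHS = -34/35 → counterexample
(4, 2): LHS = 1/8, RHS = -7/8 → counterexample
(3, 1): LHS = 1/3, RHS = -2/3 → counterexample

That makes 5 counterexamples.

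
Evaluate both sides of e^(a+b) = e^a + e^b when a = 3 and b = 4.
LHS = e^(3+4) = e^7 ≈ 1097
RHS = e^3 + e^4 ≈ 74.68

LHS ≠ RHS (they differ by about 1022), so the equation does not hold here.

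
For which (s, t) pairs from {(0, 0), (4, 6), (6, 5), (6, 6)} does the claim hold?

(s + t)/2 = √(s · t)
Testing each pair:
(0, 0): LHS = 0, RHS = 0 → holds
(4, 6): LHS = 5, RHS = 2·√(6) ≈ 4.899 → fails
(6, 5): LHS = 11/2, RHS = √(30) ≈ 5.477 → fails
(6, 6): LHS = 6, RHS = 6 → holds

2 of 4 pairs satisfy the claim.

Answer: (0, 0), (6, 6)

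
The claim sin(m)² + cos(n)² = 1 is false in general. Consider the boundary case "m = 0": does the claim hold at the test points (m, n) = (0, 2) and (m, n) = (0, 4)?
No, fails at both test points

At (0, 2): LHS = cos(2)² ≈ 0.1732 ≠ RHS = 1
At (0, 4): LHS = cos(4)² ≈ 0.4272 ≠ RHS = 1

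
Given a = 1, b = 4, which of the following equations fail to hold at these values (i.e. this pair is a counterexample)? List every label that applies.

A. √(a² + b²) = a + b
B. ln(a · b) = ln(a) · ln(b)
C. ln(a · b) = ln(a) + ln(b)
Evaluating each claim at the given values:
A. LHS = √(17) ≈ 4.123, RHS = 5 → fails here (LHS ≠ RHS)
B. LHS = ln(4) ≈ 1.386, RHS = 0 → fails here (LHS ≠ RHS)
C. LHS = ln(4) ≈ 1.386, RHS = ln(4) ≈ 1.386 → holds here (LHS = RHS)

Answer: A, B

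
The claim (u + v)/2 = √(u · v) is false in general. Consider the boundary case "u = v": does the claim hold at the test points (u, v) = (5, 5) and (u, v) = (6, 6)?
Yes, holds at both test points

At (5, 5): LHS = 5, RHS = 5 → equal
At (6, 6): LHS = 6, RHS = 6 → equal

So the claim does hold at both of these boundary points, even though it is not an identity.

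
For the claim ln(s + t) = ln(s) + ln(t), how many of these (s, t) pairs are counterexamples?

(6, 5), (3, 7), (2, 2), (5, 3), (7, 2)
4

Testing each pair:
(6, 5): LHS = ln(11) ≈ 2.398, RHS = ln(5) + ln(6) ≈ 3.401 → counterexample
(3, 7): LHS = ln(10) ≈ 2.303, RHS = ln(3) + ln(7) ≈ 3.045 → counterexample
(2, 2): LHS = ln(4) ≈ 1.386, RHS = 2·ln(2) ≈ 1.386 → satisfies claim
(5, 3): LHS = ln(8) ≈ 2.079, RHS = ln(3) + ln(5) ≈ 2.708 → counterexample
(7, 2): LHS = ln(9) ≈ 2.197, RHS = ln(2) + ln(7) ≈ 2.639 → counterexample

That makes 4 counterexamples.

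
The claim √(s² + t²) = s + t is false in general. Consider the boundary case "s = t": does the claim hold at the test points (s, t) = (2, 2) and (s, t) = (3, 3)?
No, fails at both test points

At (2, 2): LHS = 2·√(2) ≈ 2.828 ≠ RHS = 4
At (3, 3): LHS = 3·√(2) ≈ 4.243 ≠ RHS = 6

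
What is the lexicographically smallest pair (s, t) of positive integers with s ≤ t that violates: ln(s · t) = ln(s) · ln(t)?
Substituting (1, 2) into the claim:
LHS = ln(1 · 2) = ln(2) ≈ 0.6931
RHS = ln(1) · ln(2) = 0

Since LHS ≠ RHS, this pair disproves the claim, and no lexicographically smaller pair (s ≤ t, positive integers) does.

For instance (8, 8) is also a counterexample (LHS = ln(64) ≈ 4.159, RHS = ln(8)² ≈ 4.324), but it's lexicographically larger.

Answer: (s, t) = (1, 2)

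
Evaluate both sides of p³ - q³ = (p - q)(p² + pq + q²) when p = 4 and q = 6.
LHS = 4³ - 6³ = -152
RHS = (4 - 6)(4² + 4·6 + 6²) = -152

LHS = RHS: the two sides agree.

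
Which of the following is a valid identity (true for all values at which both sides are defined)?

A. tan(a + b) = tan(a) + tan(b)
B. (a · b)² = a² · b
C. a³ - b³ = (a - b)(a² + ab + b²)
A: fails at (3, 3) — LHS = tan(6) ≈ -0.291, RHS = 2·tan(3) ≈ -0.2851.
B: fails at (2, 2) — LHS = 16, RHS = 8.
C: holds — e.g. at (1, 5), both sides equal -124.

Answer: C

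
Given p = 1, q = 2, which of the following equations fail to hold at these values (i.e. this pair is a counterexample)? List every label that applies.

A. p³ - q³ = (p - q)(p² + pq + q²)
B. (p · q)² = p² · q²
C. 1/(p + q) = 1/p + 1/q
C

Evaluating each claim at the given values:
A. LHS = -7, RHS = -7 → holds here (LHS = RHS)
B. LHS = 4, RHS = 4 → holds here (LHS = RHS)
C. LHS = 1/3, RHS = 3/2 → fails here (LHS ≠ RHS)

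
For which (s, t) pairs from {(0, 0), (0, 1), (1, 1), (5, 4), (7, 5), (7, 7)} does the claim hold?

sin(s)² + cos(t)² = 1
Testing each pair:
(0, 0): LHS = 1, RHS = 1 → holds
(0, 1): LHS = cos(1)² ≈ 0.2919, RHS = 1 → fails
(1, 1): LHS = cos(1)² + sin(1)² = 1, RHS = 1 → holds
(5, 4): LHS = cos(4)² + sin(5)² ≈ 1.347, RHS = 1 → fails
(7, 5): LHS = cos(5)² + sin(7)² ≈ 0.5121, RHS = 1 → fails
(7, 7): LHS = sin(7)² + cos(7)² = 1, RHS = 1 → holds

3 of 6 pairs satisfy the claim.

Answer: (0, 0), (1, 1), (7, 7)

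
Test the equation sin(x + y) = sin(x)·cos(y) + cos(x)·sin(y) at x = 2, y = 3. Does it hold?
Substituting x = 2, y = 3:

LHS = sin(2 + 3) = sin(5) ≈ -0.9589
RHS = sin(2)·cos(3) + cos(2)·sin(3) = sin(2)·cos(3) + sin(3)·cos(2) ≈ -0.9589

LHS = RHS, so the equation holds at this point.

Answer: Holds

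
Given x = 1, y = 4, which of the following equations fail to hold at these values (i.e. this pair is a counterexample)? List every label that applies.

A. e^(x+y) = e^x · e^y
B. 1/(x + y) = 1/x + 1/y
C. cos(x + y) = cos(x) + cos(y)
B, C

Evaluating each claim at the given values:
A. LHS = e^5 ≈ 148.4, RHS = e^5 ≈ 148.4 → holds here (LHS = RHS)
B. LHS = 1/5, RHS = 5/4 → fails here (LHS ≠ RHS)
C. LHS = cos(5) ≈ 0.2837, RHS = cos(4) + cos(1) ≈ -0.1133 → fails here (LHS ≠ RHS)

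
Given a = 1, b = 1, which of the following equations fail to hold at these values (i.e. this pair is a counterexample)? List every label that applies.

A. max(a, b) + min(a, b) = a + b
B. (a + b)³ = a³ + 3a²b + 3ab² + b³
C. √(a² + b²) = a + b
C

Evaluating each claim at the given values:
A. LHS = 2, RHS = 2 → holds here (LHS = RHS)
B. LHS = 8, RHS = 8 → holds here (LHS = RHS)
C. LHS = √(2) ≈ 1.414, RHS = 2 → fails here (LHS ≠ RHS)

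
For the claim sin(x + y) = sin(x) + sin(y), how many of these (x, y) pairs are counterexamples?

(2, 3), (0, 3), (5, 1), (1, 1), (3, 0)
3

Testing each pair:
(2, 3): LHS = sin(5) ≈ -0.9589, RHS = sin(3) + sin(2) ≈ 1.05 → counterexample
(0, 3): LHS = sin(3) ≈ 0.1411, RHS = sin(3) ≈ 0.1411 → satisfies claim
(5, 1): LHS = sin(6) ≈ -0.2794, RHS = sin(5) + sin(1) ≈ -0.1175 → counterexample
(1, 1): LHS = sin(2) ≈ 0.9093, RHS = 2·sin(1) ≈ 1.683 → counterexample
(3, 0): LHS = sin(3) ≈ 0.1411, RHS = sin(3) ≈ 0.1411 → satisfies claim

That makes 3 counterexamples.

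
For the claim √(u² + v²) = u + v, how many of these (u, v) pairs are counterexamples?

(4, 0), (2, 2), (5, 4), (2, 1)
Testing each pair:
(4, 0): LHS = 4, RHS = 4 → satisfies claim
(2, 2): LHS = 2·√(2) ≈ 2.828, RHS = 4 → counterexample
(5, 4): LHS = √(41) ≈ 6.403, RHS = 9 → counterexample
(2, 1): LHS = √(5) ≈ 2.236, RHS = 3 → counterexample

That makes 3 counterexamples.

Answer: 3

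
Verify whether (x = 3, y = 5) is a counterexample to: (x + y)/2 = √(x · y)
Substituting x = 3, y = 5:
LHS = (3 + 5)/2 = 4
RHS = √(3 · 5) = √(15) ≈ 3.873

Since LHS ≠ RHS, this pair disproves the claim.

Answer: Yes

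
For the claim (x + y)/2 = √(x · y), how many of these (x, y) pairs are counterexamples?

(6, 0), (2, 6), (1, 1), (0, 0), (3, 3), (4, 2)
3

Testing each pair:
(6, 0): LHS = 3, RHS = 0 → counterexample
(2, 6): LHS = 4, RHS = 2·√(3) ≈ 3.464 → counterexample
(1, 1): LHS = 1, RHS = 1 → satisfies claim
(0, 0): LHS = 0, RHS = 0 → satisfies claim
(3, 3): LHS = 3, RHS = 3 → satisfies claim
(4, 2): LHS = 3, RHS = 2·√(2) ≈ 2.828 → counterexample

That makes 3 counterexamples.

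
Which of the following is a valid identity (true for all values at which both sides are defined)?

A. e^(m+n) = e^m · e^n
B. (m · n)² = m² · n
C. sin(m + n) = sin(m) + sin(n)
A: holds — e.g. at (0, 1), both sides equal e ≈ 2.718.
B: fails at (1, 2) — LHS = 4, RHS = 2.
C: fails at (2, 7) — LHS = sin(9) ≈ 0.4121, RHS = sin(7) + sin(2) ≈ 1.566.

Answer: A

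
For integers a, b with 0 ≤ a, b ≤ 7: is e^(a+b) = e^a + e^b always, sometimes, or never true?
The claim fails for every pair in the range. For instance at (a, b) = (6, 7): LHS = e^13 ≈ 442413.4, RHS = e^6 + e^7 ≈ 1500.

Answer: Never true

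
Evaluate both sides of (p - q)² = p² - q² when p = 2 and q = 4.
LHS = (2 - 4)² = 4
RHS = 2² - 4² = -12

LHS ≠ RHS, so the equation does not hold here.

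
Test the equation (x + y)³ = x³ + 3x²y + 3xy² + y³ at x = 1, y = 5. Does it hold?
Holds

Substituting x = 1, y = 5:

LHS = (1 + 5)³ = 216
RHS = 1³ + 3·1²·5 + 3·1·5² + 5³ = 216

LHS = RHS, so the equation holds at this point.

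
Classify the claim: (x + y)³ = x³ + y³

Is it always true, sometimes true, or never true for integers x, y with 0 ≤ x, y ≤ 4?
It holds at (x, y) = (1, 0) (both sides equal 1), but fails at (x, y) = (1, 2) (LHS = 27, RHS = 9).

Answer: Sometimes true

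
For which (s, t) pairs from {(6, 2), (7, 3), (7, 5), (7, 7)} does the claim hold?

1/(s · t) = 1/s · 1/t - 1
None

Testing each pair:
(6, 2): LHS = 1/12, RHS = -11/12 → fails
(7, 3): LHS = 1/21, RHS = -20/21 → fails
(7, 5): LHS = 1/35, RHS = -34/35 → fails
(7, 7): LHS = 1/49, RHS = -48/49 → fails

No pair satisfies the claim.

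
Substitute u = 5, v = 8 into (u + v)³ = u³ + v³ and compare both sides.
LHS = (5 + 8)³ = 2197
RHS = 5³ + 8³ = 637

LHS ≠ RHS, so the equation does not hold here.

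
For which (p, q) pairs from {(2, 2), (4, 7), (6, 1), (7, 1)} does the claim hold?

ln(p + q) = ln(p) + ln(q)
Testing each pair:
(2, 2): LHS = ln(4) ≈ 1.386, RHS = 2·ln(2) ≈ 1.386 → holds
(4, 7): LHS = ln(11) ≈ 2.398, RHS = ln(4) + ln(7) ≈ 3.332 → fails
(6, 1): LHS = ln(7) ≈ 1.946, RHS = ln(6) ≈ 1.792 → fails
(7, 1): LHS = ln(8) ≈ 2.079, RHS = ln(7) ≈ 1.946 → fails

1 of 4 pairs satisfies the claim.

Answer: (2, 2)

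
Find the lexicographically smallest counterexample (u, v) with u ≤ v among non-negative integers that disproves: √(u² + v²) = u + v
Substituting (1, 1) into the claim:
LHS = √(1² + 1²) = √(2) ≈ 1.414
RHS = 1 + 1 = 2

Since LHS ≠ RHS, this pair disproves the claim, and no lexicographically smaller pair (u ≤ v, non-negative integers) does.

For instance (3, 3) is also a counterexample (LHS = 3·√(2) ≈ 4.243, RHS = 6), but it's lexicographically larger.

Answer: (u, v) = (1, 1)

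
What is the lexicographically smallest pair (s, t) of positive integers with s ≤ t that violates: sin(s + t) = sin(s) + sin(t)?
(s, t) = (1, 1)

Substituting (1, 1) into the claim:
LHS = sin(1 + 1) = sin(2) ≈ 0.9093
RHS = sin(1) + sin(1) = 2·sin(1) ≈ 1.683

Since LHS ≠ RHS, this pair disproves the claim, and no lexicographically smaller pair (s ≤ t, positive integers) does.

For instance (4, 8) is also a counterexample (LHS = sin(12) ≈ -0.5366, RHS = sin(4) + sin(8) ≈ 0.2326), but it's lexicographically larger.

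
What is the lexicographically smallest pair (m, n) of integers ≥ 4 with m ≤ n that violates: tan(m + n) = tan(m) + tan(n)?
Substituting (4, 4) into the claim:
LHS = tan(4 + 4) = tan(8) ≈ -6.8
RHS = tan(4) + tan(4) = 2·tan(4) ≈ 2.316

Since LHS ≠ RHS, this pair disproves the claim, and no lexicographically smaller pair (m ≤ n, integers ≥ 4) does.

For instance (8, 11) is also a counterexample (LHS = tan(19) ≈ 0.1516, RHS = tan(11) + tan(8) ≈ -232.8), but it's lexicographically larger.

Answer: (m, n) = (4, 4)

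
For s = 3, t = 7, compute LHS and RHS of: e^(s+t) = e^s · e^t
LHS = e^(3+7) = e^10 ≈ 22026.5
RHS = e^3 · e^7 = e^10 ≈ 22026.5

LHS = RHS: the two sides agree.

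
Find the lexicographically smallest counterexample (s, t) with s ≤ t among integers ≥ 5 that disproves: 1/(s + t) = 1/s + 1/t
(s, t) = (5, 5)

Substituting (5, 5) into the claim:
LHS = 1/(5 + 5) = 1/10
RHS = 1/5 + 1/5 = 2/5

Since LHS ≠ RHS, this pair disproves the claim, and no lexicographically smaller pair (s ≤ t, integers ≥ 5) does.

For instance (5, 10) is also a counterexample (LHS = 1/15, RHS = 3/10), but it's lexicographically larger.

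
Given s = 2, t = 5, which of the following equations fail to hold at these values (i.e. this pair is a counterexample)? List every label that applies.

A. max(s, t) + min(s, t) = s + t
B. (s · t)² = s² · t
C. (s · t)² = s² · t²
Evaluating each claim at the given values:
A. LHS = 7, RHS = 7 → holds here (LHS = RHS)
B. LHS = 100, RHS = 20 → fails here (LHS ≠ RHS)
C. LHS = 100, RHS = 100 → holds here (LHS = RHS)

Answer: B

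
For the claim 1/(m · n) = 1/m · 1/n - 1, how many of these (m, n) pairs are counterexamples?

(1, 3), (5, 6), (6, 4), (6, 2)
Testing each pair:
(1, 3): LHS = 1/3, RHS = -2/3 → counterexample
(5, 6): LHS = 1/30, RHS = -29/30 → counterexample
(6, 4): LHS = 1/24, RHS = -23/24 → counterexample
(6, 2): LHS = 1/12, RHS = -11/12 → counterexample

That makes 4 counterexamples.

Answer: 4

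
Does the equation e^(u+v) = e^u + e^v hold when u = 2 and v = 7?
Fails

Substituting u = 2, v = 7:

LHS = e^(2+7) = e^9 ≈ 8103
RHS = e^2 + e^7 ≈ 1104

LHS ≠ RHS, so the equation does not hold at this point.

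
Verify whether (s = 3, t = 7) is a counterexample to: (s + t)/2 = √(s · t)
Yes

Substituting s = 3, t = 7:
LHS = (3 + 7)/2 = 5
RHS = √(3 · 7) = √(21) ≈ 4.583

Since LHS ≠ RHS, this pair disproves the claim.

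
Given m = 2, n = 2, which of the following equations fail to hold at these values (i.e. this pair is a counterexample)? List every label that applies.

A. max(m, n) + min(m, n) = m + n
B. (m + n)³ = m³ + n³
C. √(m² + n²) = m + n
Evaluating each claim at the given values:
A. LHS = 4, RHS = 4 → holds here (LHS = RHS)
B. LHS = 64, RHS = 16 → fails here (LHS ≠ RHS)
C. LHS = 2·√(2) ≈ 2.828, RHS = 4 → fails here (LHS ≠ RHS)

Answer: B, C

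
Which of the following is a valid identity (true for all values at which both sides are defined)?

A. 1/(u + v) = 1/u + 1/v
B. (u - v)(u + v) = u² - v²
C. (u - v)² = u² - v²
A: fails at (3, 5) — LHS = 1/8, RHS = 8/15.
B: holds — e.g. at (3, 3), both sides equal 0.
C: fails at (2, 5) — LHS = 9, RHS = -21.

Answer: B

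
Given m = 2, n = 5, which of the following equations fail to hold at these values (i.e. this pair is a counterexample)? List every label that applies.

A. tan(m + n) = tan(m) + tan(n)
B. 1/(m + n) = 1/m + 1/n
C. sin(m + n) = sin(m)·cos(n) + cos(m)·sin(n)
Evaluating each claim at the given values:
A. LHS = tan(7) ≈ 0.8714, RHS = tan(5) + tan(2) ≈ -5.566 → fails here (LHS ≠ RHS)
B. LHS = 1/7, RHS = 7/10 → fails here (LHS ≠ RHS)
C. LHS = sin(7) ≈ 0.657, RHS = sin(2)·cos(5) + sin(5)·cos(2) ≈ 0.657 → holds here (LHS = RHS)

Answer: A, B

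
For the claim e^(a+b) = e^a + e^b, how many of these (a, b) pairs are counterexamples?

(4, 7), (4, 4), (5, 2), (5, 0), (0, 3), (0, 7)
6

Testing each pair:
(4, 7): LHS = e^11 ≈ 59874.1, RHS = e^4 + e^7 ≈ 1151 → counterexample
(4, 4): LHS = e^8 ≈ 2981, RHS = 2·e^4 ≈ 109.2 → counterexample
(5, 2): LHS = e^7 ≈ 1097, RHS = e^2 + e^5 ≈ 155.8 → counterexample
(5, 0): LHS = e^5 ≈ 148.4, RHS = 1 + e^5 ≈ 149.4 → counterexample
(0, 3): LHS = e^3 ≈ 20.09, RHS = 1 + e^3 ≈ 21.09 → counterexample
(0, 7): LHS = e^7 ≈ 1097, RHS = 1 + e^7 ≈ 1098 → counterexample

That makes 6 counterexamples.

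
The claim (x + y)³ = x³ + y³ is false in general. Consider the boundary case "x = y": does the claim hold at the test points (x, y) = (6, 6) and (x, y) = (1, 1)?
No, fails at both test points

At (6, 6): LHS = 1728 ≠ RHS = 432
At (1, 1): LHS = 8 ≠ RHS = 2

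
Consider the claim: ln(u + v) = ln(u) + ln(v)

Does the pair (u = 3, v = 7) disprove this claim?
Substituting u = 3, v = 7:
LHS = ln(3 + 7) = ln(10) ≈ 2.303
RHS = ln(3) + ln(7) ≈ 3.045

Since LHS ≠ RHS, this pair disproves the claim.

Answer: Yes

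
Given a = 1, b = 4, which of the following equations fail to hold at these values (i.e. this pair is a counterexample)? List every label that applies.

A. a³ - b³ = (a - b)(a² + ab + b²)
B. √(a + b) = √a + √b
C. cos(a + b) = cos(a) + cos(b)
Evaluating each claim at the given values:
A. LHS = -63, RHS = -63 → holds here (LHS = RHS)
B. LHS = √(5) ≈ 2.236, RHS = 3 → fails here (LHS ≠ RHS)
C. LHS = cos(5) ≈ 0.2837, RHS = cos(4) + cos(1) ≈ -0.1133 → fails here (LHS ≠ RHS)

Answer: B, C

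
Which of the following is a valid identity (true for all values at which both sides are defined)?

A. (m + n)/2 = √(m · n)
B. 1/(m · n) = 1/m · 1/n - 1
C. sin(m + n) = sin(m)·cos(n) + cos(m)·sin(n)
A: fails at (2, 7) — LHS = 9/2, RHS = √(14) ≈ 3.742.
B: fails at (3, 3) — LHS = 1/9, RHS = -8/9.
C: holds — e.g. at (3, 3), both sides equal sin(6) ≈ -0.2794.

Answer: C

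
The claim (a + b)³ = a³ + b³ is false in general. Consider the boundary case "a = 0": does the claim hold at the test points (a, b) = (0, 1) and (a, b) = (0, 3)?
Yes, holds at both test points

At (0, 1): LHS = 1, RHS = 1 → equal
At (0, 3): LHS = 27, RHS = 27 → equal

So the claim does hold at both of these boundary points, even though it is not an identity.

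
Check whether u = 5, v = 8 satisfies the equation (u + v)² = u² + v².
Substituting u = 5, v = 8:

LHS = (5 + 8)² = 169
RHS = 5² + 8² = 89

LHS ≠ RHS, so the equation does not hold at this point.

Answer: Fails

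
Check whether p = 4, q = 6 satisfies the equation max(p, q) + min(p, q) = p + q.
Holds

Substituting p = 4, q = 6:

LHS = max(4, 6) + min(4, 6) = 10
RHS = 4 + 6 = 10

LHS = RHS, so the equation holds at this point.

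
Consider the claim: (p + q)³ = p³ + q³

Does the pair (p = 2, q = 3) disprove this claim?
Substituting p = 2, q = 3:
LHS = (2 + 3)³ = 125
RHS = 2³ + 3³ = 35

Since LHS ≠ RHS, this pair disproves the claim.

Answer: Yes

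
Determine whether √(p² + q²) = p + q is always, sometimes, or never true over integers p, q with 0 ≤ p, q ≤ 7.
It holds at (p, q) = (2, 0) (both sides equal 2), but fails at (p, q) = (3, 4) (LHS = 5, RHS = 7).

Answer: Sometimes true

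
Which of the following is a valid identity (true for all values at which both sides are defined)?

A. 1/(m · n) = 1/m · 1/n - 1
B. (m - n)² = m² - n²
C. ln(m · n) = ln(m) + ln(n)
C

A: fails at (5, 5) — LHS = 1/25, RHS = -24/25.
B: fails at (1, 5) — LHS = 16, RHS = -24.
C: holds — e.g. at (1, 2), both sides equal ln(2) ≈ 0.6931.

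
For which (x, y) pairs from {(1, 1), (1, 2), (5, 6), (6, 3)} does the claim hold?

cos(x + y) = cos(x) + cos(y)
Testing each pair:
(1, 1): LHS = cos(2) ≈ -0.4161, RHS = 2·cos(1) ≈ 1.081 → fails
(1, 2): LHS = cos(3) ≈ -0.99, RHS = cos(2) + cos(1) ≈ 0.1242 → fails
(5, 6): LHS = cos(11) ≈ 0.004426, RHS = cos(5) + cos(6) ≈ 1.244 → fails
(6, 3): LHS = cos(9) ≈ -0.9111, RHS = cos(3) + cos(6) ≈ -0.02982 → fails

No pair satisfies the claim.

Answer: None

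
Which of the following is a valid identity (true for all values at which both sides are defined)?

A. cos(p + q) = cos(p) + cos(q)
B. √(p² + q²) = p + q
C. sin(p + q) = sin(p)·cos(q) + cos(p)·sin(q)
A: fails at (0, 1) — LHS = cos(1) ≈ 0.5403, RHS = cos(1) + 1 ≈ 1.54.
B: fails at (1, 2) — LHS = √(5) ≈ 2.236, RHS = 3.
C: holds — e.g. at (4, 6), both sides equal sin(10) ≈ -0.544.

Answer: C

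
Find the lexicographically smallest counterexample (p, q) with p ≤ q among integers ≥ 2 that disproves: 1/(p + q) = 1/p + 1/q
(p, q) = (2, 2)

Substituting (2, 2) into the claim:
LHS = 1/(2 + 2) = 1/4
RHS = 1/2 + 1/2 = 1

Since LHS ≠ RHS, this pair disproves the claim, and no lexicographically smaller pair (p ≤ q, integers ≥ 2) does.

For instance (3, 5) is also a counterexample (LHS = 1/8, RHS = 8/15), but it's lexicographically larger.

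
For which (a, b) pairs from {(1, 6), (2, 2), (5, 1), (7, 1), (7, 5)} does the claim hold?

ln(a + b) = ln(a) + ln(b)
Testing each pair:
(1, 6): LHS = ln(7) ≈ 1.946, RHS = ln(6) ≈ 1.792 → fails
(2, 2): LHS = ln(4) ≈ 1.386, RHS = 2·ln(2) ≈ 1.386 → holds
(5, 1): LHS = ln(6) ≈ 1.792, RHS = ln(5) ≈ 1.609 → fails
(7, 1): LHS = ln(8) ≈ 2.079, RHS = ln(7) ≈ 1.946 → fails
(7, 5): LHS = ln(12) ≈ 2.485, RHS = ln(5) + ln(7) ≈ 3.555 → fails

1 of 5 pairs satisfies the claim.

Answer: (2, 2)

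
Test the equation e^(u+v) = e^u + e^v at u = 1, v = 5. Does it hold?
Fails

Substituting u = 1, v = 5:

LHS = e^(1+5) = e^6 ≈ 403.4
RHS = e^1 + e^5 = e + e^5 ≈ 151.1

LHS ≠ RHS, so the equation does not hold at this point.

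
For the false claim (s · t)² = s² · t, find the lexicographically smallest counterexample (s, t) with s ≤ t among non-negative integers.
(s, t) = (1, 2)

At (0, 1): both sides equal 0, so it holds there.
At (0, 4): both sides equal 0, so it holds there.

Substituting (1, 2) into the claim:
LHS = (1 · 2)² = 4
RHS = 1² · 2 = 2

Since LHS ≠ RHS, this pair disproves the claim, and no lexicographically smaller pair (s ≤ t, non-negative integers) does.

For instance (2, 7) is also a counterexample (LHS = 196, RHS = 28), but it's lexicographically larger.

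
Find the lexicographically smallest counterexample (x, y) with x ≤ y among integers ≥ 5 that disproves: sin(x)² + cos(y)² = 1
At (5, 5): both sides equal 1, so it holds there.

Substituting (5, 6) into the claim:
LHS = sin(5)² + cos(6)² ≈ 1.841
RHS = 1

Since LHS ≠ RHS, this pair disproves the claim, and no lexicographically smaller pair (x ≤ y, integers ≥ 5) does.

For instance (5, 9) is also a counterexample (LHS = cos(9)² + sin(5)² ≈ 1.75, RHS = 1), but it's lexicographically larger.

Answer: (x, y) = (5, 6)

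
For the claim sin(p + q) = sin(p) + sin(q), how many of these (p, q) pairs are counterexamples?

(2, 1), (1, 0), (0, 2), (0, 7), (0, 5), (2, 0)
Testing each pair:
(2, 1): LHS = sin(3) ≈ 0.1411, RHS = sin(1) + sin(2) ≈ 1.751 → counterexample
(1, 0): LHS = sin(1) ≈ 0.8415, RHS = sin(1) ≈ 0.8415 → satisfies claim
(0, 2): LHS = sin(2) ≈ 0.9093, RHS = sin(2) ≈ 0.9093 → satisfies claim
(0, 7): LHS = sin(7) ≈ 0.657, RHS = sin(7) ≈ 0.657 → satisfies claim
(0, 5): LHS = sin(5) ≈ -0.9589, RHS = sin(5) ≈ -0.9589 → satisfies claim
(2, 0): LHS = sin(2) ≈ 0.9093, RHS = sin(2) ≈ 0.9093 → satisfies claim

That makes 1 counterexample.

Answer: 1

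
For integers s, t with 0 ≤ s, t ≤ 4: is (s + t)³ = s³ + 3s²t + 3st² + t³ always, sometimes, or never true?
Always true

The identity holds for every pair in the range. For instance at (s, t) = (3, 4): both sides equal 343.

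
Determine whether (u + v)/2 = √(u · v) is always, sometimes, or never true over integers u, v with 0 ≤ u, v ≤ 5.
Sometimes true

It holds at (u, v) = (2, 2) (both sides equal 2), but fails at (u, v) = (5, 1) (LHS = 3, RHS = √(5) ≈ 2.236).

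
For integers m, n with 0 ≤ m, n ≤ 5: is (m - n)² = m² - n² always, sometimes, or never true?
Sometimes true

It holds at (m, n) = (2, 0) (both sides equal 4), but fails at (m, n) = (4, 5) (LHS = 1, RHS = -9).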